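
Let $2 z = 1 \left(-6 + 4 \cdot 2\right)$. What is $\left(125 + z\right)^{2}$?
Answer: $15876$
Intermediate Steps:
$z = 1$ ($z = \frac{1 \left(-6 + 4 \cdot 2\right)}{2} = \frac{1 \left(-6 + 8\right)}{2} = \frac{1 \cdot 2}{2} = \frac{1}{2} \cdot 2 = 1$)
$\left(125 + z\right)^{2} = \left(125 + 1\right)^{2} = 126^{2} = 15876$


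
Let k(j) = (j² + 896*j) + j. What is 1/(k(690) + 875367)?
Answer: 1/1970397 ≈ 5.0751e-7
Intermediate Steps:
k(j) = j² + 897*j
1/(k(690) + 875367) = 1/(690*(897 + 690) + 875367) = 1/(690*1587 + 875367) = 1/(1095030 + 875367) = 1/1970397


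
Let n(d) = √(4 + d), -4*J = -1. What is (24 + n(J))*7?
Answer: 168 + 7*√17/2 ≈ 182.43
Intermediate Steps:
J = ¼ (J = -¼*(-1) = ¼ ≈ 0.25000)
(24 + n(J))*7 = (24 + √(4 + ¼))*7 = (24 + √(17/4))*7 = (24 + √17/2)*7 = 168 + 7*√17/2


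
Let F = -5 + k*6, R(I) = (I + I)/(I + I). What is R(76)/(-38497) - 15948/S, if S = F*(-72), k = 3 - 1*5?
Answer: -17054205/1308898 ≈ -13.029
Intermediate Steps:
k = -2 (k = 3 - 5 = -2)
R(I) = 1 (R(I) = (2*I)/((2*I)) = (2*I)*(1/(2*I)) = 1)
F = -17 (F = -5 - 2*6 = -5 - 12 = -17)
S = 1224 (S = -17*(-72) = 1224)
R(76)/(-38497) - 15948/S = 1/(-38497) - 15948/1224 = 1*(-1/38497) - 15948*1/1224 = -1/38497 - 443/34 = -17054205/1308898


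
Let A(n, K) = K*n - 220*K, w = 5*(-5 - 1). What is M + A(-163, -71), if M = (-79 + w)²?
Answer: 39074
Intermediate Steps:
w = -30 (w = 5*(-6) = -30)
A(n, K) = -220*K + K*n
M = 11881 (M = (-79 - 30)² = (-109)² = 11881)
M + A(-163, -71) = 11881 - 71*(-220 - 163) = 11881 - 71*(-383) = 11881 + 27193 = 39074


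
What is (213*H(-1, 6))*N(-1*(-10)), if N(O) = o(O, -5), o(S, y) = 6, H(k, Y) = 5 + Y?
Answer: 14058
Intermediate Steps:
N(O) = 6
(213*H(-1, 6))*N(-1*(-10)) = (213*(5 + 6))*6 = (213*11)*6 = 2343*6 = 14058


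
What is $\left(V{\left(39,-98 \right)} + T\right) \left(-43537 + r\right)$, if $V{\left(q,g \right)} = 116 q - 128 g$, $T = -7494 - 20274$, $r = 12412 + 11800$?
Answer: $206777500$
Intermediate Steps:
$r = 24212$
$T = -27768$
$V{\left(q,g \right)} = - 128 g + 116 q$
$\left(V{\left(39,-98 \right)} + T\right) \left(-43537 + r\right) = \left(\left(\left(-128\right) \left(-98\right) + 116 \cdot 39\right) - 27768\right) \left(-43537 + 24212\right) = \left(\left(12544 + 4524\right) - 27768\right) \left(-19325\right) = \left(17068 - 27768\right) \left(-19325\right) = \left(-10700\right) \left(-19325\right) = 206777500$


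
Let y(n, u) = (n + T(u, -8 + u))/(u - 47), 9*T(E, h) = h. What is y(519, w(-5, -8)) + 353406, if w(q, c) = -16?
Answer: 66792185/189 ≈ 3.5340e+5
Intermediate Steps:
T(E, h) = h/9
y(n, u) = (-8/9 + n + u/9)/(-47 + u) (y(n, u) = (n + (-8 + u)/9)/(u - 47) = (n + (-8/9 + u/9))/(-47 + u) = (-8/9 + n + u/9)/(-47 + u))
y(519, w(-5, -8)) + 353406 = (-8 - 16 + 9*519)/(9*(-47 - 16)) + 353406 = (⅑)*(-8 - 16 + 4671)/(-63) + 353406 = (⅑)*(-1/63)*4647 + 353406 = -1549/189 + 353406 = 66792185/189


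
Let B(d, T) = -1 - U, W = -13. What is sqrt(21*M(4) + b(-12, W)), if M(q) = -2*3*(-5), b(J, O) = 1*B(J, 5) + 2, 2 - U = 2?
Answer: sqrt(631) ≈ 25.120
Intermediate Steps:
U = 0 (U = 2 - 1*2 = 2 - 2 = 0)
B(d, T) = -1 (B(d, T) = -1 - 1*0 = -1 + 0 = -1)
b(J, O) = 1 (b(J, O) = 1*(-1) + 2 = -1 + 2 = 1)
M(q) = 30 (M(q) = -6*(-5) = 30)
sqrt(21*M(4) + b(-12, W)) = sqrt(21*30 + 1) = sqrt(630 + 1) = sqrt(631)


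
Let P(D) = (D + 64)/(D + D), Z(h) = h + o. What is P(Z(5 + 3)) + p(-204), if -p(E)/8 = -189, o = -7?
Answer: 3089/2 ≈ 1544.5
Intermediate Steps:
p(E) = 1512 (p(E) = -8*(-189) = 1512)
Z(h) = -7 + h (Z(h) = h - 7 = -7 + h)
P(D) = (64 + D)/(2*D) (P(D) = (64 + D)/((2*D)) = (64 + D)*(1/(2*D)) = (64 + D)/(2*D))
P(Z(5 + 3)) + p(-204) = (64 + (-7 + (5 + 3)))/(2*(-7 + (5 + 3))) + 1512 = (64 + (-7 + 8))/(2*(-7 + 8)) + 1512 = (½)*(64 + 1)/1 + 1512 = (½)*1*65 + 1512 = 65/2 + 1512 = 3089/2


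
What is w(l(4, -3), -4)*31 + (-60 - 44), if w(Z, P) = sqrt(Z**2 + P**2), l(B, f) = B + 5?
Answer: -104 + 31*sqrt(97) ≈ 201.31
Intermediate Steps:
l(B, f) = 5 + B
w(Z, P) = sqrt(P**2 + Z**2)
w(l(4, -3), -4)*31 + (-60 - 44) = sqrt((-4)**2 + (5 + 4)**2)*31 + (-60 - 44) = sqrt(16 + 9**2)*31 - 104 = sqrt(16 + 81)*31 - 104 = sqrt(97)*31 - 104 = 31*sqrt(97) - 104 = -104 + 31*sqrt(97)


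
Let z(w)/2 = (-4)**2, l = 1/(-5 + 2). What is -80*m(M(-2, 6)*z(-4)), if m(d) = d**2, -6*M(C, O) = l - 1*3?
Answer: -2048000/81 ≈ -25284.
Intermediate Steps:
l = -1/3 (l = 1/(-3) = -1/3 ≈ -0.33333)
z(w) = 32 (z(w) = 2*(-4)**2 = 2*16 = 32)
M(C, O) = 5/9 (M(C, O) = -(-1/3 - 1*3)/6 = -(-1/3 - 3)/6 = -1/6*(-10/3) = 5/9)
-80*m(M(-2, 6)*z(-4)) = -80*((5/9)*32)**2 = -80*(160/9)**2 = -80*25600/81 = -2048000/81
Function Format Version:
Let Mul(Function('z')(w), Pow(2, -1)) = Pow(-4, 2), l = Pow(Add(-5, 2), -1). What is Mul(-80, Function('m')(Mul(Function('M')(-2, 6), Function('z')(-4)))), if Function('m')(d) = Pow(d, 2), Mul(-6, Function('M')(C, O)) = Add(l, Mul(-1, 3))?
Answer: Rational(-2048000, 81) ≈ -25284.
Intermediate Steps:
l = Rational(-1, 3) (l = Pow(-3, -1) = Rational(-1, 3) ≈ -0.33333)
Function('z')(w) = 32 (Function('z')(w) = Mul(2, Pow(-4, 2)) = Mul(2, 16) = 32)
Function('M')(C, O) = Rational(5, 9) (Function('M')(C, O) = Mul(Rational(-1, 6), Add(Rational(-1, 3), Mul(-1, 3))) = Mul(Rational(-1, 6), Add(Rational(-1, 3), -3)) = Mul(Rational(-1, 6), Rational(-10, 3)) = Rational(5, 9))
Mul(-80, Function('m')(Mul(Function('M')(-2, 6), Function('z')(-4)))) = Mul(-80, Pow(Mul(Rational(5, 9), 32), 2)) = Mul(-80, Pow(Rational(160, 9), 2)) = Mul(-80, Rational(25600, 81)) = Rational(-2048000, 81)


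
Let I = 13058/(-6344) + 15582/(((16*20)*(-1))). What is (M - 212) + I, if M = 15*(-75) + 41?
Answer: -170875903/126880 ≈ -1346.8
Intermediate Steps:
M = -1084 (M = -1125 + 41 = -1084)
I = -6439423/126880 (I = 13058*(-1/6344) + 15582/((320*(-1))) = -6529/3172 + 15582/(-320) = -6529/3172 + 15582*(-1/320) = -6529/3172 - 7791/160 = -6439423/126880 ≈ -50.752)
(M - 212) + I = (-1084 - 212) - 6439423/126880 = -1296 - 6439423/126880 = -170875903/126880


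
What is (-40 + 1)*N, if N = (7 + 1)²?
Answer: -2496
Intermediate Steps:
N = 64 (N = 8² = 64)
(-40 + 1)*N = (-40 + 1)*64 = -39*64 = -2496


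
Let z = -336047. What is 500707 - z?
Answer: 836754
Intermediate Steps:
500707 - z = 500707 - 1*(-336047) = 500707 + 336047 = 836754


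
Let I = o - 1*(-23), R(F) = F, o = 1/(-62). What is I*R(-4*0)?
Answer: 0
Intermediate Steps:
o = -1/62 ≈ -0.016129
I = 1425/62 (I = -1/62 - 1*(-23) = -1/62 + 23 = 1425/62 ≈ 22.984)
I*R(-4*0) = 1425*(-4*0)/62 = (1425/62)*0 = 0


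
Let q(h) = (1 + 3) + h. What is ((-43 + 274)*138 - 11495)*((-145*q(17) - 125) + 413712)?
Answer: 8368077586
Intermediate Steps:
q(h) = 4 + h
((-43 + 274)*138 - 11495)*((-145*q(17) - 125) + 413712) = ((-43 + 274)*138 - 11495)*((-145*(4 + 17) - 125) + 413712) = (231*138 - 11495)*((-145*21 - 125) + 413712) = (31878 - 11495)*((-3045 - 125) + 413712) = 20383*(-3170 + 413712) = 20383*410542 = 8368077586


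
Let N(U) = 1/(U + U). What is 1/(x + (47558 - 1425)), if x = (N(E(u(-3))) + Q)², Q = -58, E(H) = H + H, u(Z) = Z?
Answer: 144/7128961 ≈ 2.0199e-5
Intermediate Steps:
E(H) = 2*H
N(U) = 1/(2*U)
x = 485809/144 (x = (1/(2*((2*(-3)))) - 58)² = ((½)/(-6) - 58)² = ((½)*(-⅙) - 58)² = (-1/12 - 58)² = (-697/12)² = 485809/144 ≈ 3373.7)
1/(x + (47558 - 1425)) = 1/(485809/144 + (47558 - 1425)) = 1/(485809/144 + 46133) = 1/(7128961/144) = 144/7128961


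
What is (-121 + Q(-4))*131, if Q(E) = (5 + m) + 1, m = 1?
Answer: -14934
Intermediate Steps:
Q(E) = 7 (Q(E) = (5 + 1) + 1 = 6 + 1 = 7)
(-121 + Q(-4))*131 = (-121 + 7)*131 = -114*131 = -14934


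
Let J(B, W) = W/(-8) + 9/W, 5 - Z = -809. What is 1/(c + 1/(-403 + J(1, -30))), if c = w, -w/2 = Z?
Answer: -7991/13009368 ≈ -0.00061425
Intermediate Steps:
Z = 814 (Z = 5 - 1*(-809) = 5 + 809 = 814)
J(B, W) = 9/W - W/8 (J(B, W) = W*(-⅛) + 9/W = -W/8 + 9/W = 9/W - W/8)
w = -1628 (w = -2*814 = -1628)
c = -1628
1/(c + 1/(-403 + J(1, -30))) = 1/(-1628 + 1/(-403 + (9/(-30) - ⅛*(-30)))) = 1/(-1628 + 1/(-403 + (9*(-1/30) + 15/4))) = 1/(-1628 + 1/(-403 + (-3/10 + 15/4))) = 1/(-1628 + 1/(-403 + 69/20)) = 1/(-1628 + 1/(-7991/20)) = 1/(-1628 - 20/7991) = 1/(-13009368/7991) = -7991/13009368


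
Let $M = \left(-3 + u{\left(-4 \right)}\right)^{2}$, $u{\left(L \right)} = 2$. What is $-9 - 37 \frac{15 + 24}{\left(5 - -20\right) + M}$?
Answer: $- \frac{129}{2} \approx -64.5$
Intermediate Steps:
$M = 1$ ($M = \left(-3 + 2\right)^{2} = \left(-1\right)^{2} = 1$)
$-9 - 37 \frac{15 + 24}{\left(5 - -20\right) + M} = -9 - 37 \frac{15 + 24}{\left(5 - -20\right) + 1} = -9 - 37 \frac{39}{\left(5 + 20\right) + 1} = -9 - 37 \frac{39}{25 + 1} = -9 - 37 \cdot \frac{39}{26} = -9 - 37 \cdot 39 \cdot \frac{1}{26} = -9 - \frac{111}{2} = - \frac{129}{2}$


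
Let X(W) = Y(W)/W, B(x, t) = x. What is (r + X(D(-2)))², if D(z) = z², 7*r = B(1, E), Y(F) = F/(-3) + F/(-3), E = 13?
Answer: 121/441 ≈ 0.27438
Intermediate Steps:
Y(F) = -2*F/3 (Y(F) = F*(-⅓) + F*(-⅓) = -F/3 - F/3 = -2*F/3)
r = ⅐ (r = (⅐)*1 = ⅐ ≈ 0.14286)
X(W) = -⅔ (X(W) = (-2*W/3)/W = -⅔)
(r + X(D(-2)))² = (⅐ - ⅔)² = (-11/21)² = 121/441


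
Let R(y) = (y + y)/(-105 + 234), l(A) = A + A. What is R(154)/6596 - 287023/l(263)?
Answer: -61055779081/111891246 ≈ -545.67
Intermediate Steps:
l(A) = 2*A
R(y) = 2*y/129 (R(y) = (2*y)/129 = (2*y)*(1/129) = 2*y/129)
R(154)/6596 - 287023/l(263) = ((2/129)*154)/6596 - 287023/(2*263) = (308/129)*(1/6596) - 287023/526 = 77/212721 - 287023*1/526 = 77/212721 - 287023/526 = -61055779081/111891246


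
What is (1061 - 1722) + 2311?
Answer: 1650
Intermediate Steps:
(1061 - 1722) + 2311 = -661 + 2311 = 1650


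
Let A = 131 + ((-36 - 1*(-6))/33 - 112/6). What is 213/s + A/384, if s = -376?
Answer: -164573/595584 ≈ -0.27632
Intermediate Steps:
A = 3677/33 (A = 131 + ((-36 + 6)*(1/33) - 112*1/6) = 131 + (-30*1/33 - 56/3) = 131 + (-10/11 - 56/3) = 131 - 646/33 = 3677/33 ≈ 111.42)
213/s + A/384 = 213/(-376) + (3677/33)/384 = 213*(-1/376) + (3677/33)*(1/384) = -213/376 + 3677/12672 = -164573/595584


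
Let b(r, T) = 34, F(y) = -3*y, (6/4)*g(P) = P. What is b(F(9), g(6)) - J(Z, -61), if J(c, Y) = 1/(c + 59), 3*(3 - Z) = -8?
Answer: 6593/194 ≈ 33.985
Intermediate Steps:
g(P) = 2*P/3
Z = 17/3 (Z = 3 - 1/3*(-8) = 3 + 8/3 = 17/3 ≈ 5.6667)
J(c, Y) = 1/(59 + c)
b(F(9), g(6)) - J(Z, -61) = 34 - 1/(59 + 17/3) = 34 - 1/194/3 = 34 - 1*3/194 = 34 - 3/194 = 6593/194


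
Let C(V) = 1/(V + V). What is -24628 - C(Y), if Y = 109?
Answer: -5368905/218 ≈ -24628.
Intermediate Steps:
C(V) = 1/(2*V)
-24628 - C(Y) = -24628 - 1/(2*109) = -24628 - 1*1/218 = -24628 - 1/218 = -5368905/218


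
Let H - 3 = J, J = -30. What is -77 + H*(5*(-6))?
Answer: 733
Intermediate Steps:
H = -27 (H = 3 - 30 = -27)
-77 + H*(5*(-6)) = -77 - 135*(-6) = -77 - 27*(-30) = -77 + 810 = 733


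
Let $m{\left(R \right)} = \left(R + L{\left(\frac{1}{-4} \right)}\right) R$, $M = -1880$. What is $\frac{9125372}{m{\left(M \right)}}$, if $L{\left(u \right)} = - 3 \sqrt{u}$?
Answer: $\frac{36501488}{14137609} - \frac{6844029 i}{3322338115} \approx 2.5819 - 0.00206 i$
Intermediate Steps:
$m{\left(R \right)} = R \left(R - \frac{3 i}{2}\right)$ ($m{\left(R \right)} = \left(R - 3 \sqrt{\frac{1}{-4}}\right) R = \left(R - 3 \sqrt{- \frac{1}{4}}\right) R = \left(R - 3 \frac{i}{2}\right) R = \left(R - \frac{3 i}{2}\right) R = R \left(R - \frac{3 i}{2}\right)$)
$\frac{9125372}{m{\left(M \right)}} = \frac{9125372}{\frac{1}{2} \left(-1880\right) \left(- 3 i + 2 \left(-1880\right)\right)} = \frac{9125372}{\frac{1}{2} \left(-1880\right) \left(- 3 i - 3760\right)} = \frac{9125372}{\frac{1}{2} \left(-1880\right) \left(-3760 - 3 i\right)} = \frac{9125372}{3534400 + 2820 i} = 9125372 \frac{3534400 - 2820 i}{12491991312400} = \frac{2281343 \left(3534400 - 2820 i\right)}{3122997828100}$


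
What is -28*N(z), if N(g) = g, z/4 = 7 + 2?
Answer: -1008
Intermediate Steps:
z = 36 (z = 4*(7 + 2) = 4*9 = 36)
-28*N(z) = -28*36 = -1008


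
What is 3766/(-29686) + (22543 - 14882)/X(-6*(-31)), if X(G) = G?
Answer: 113361985/2760798 ≈ 41.061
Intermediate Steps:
3766/(-29686) + (22543 - 14882)/X(-6*(-31)) = 3766/(-29686) + (22543 - 14882)/((-6*(-31))) = 3766*(-1/29686) + 7661/186 = -1883/14843 + 7661*(1/186) = -1883/14843 + 7661/186 = 113361985/2760798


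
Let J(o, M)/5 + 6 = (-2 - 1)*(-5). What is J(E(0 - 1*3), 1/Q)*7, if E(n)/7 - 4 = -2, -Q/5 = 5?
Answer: 315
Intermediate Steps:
Q = -25 (Q = -5*5 = -25)
E(n) = 14 (E(n) = 28 + 7*(-2) = 28 - 14 = 14)
J(o, M) = 45 (J(o, M) = -30 + 5*((-2 - 1)*(-5)) = -30 + 5*(-3*(-5)) = -30 + 5*15 = -30 + 75 = 45)
J(E(0 - 1*3), 1/Q)*7 = 45*7 = 315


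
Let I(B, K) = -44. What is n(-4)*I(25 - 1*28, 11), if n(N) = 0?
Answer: 0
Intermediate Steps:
n(-4)*I(25 - 1*28, 11) = 0*(-44) = 0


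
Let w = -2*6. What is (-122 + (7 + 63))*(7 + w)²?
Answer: -1300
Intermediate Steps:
w = -12
(-122 + (7 + 63))*(7 + w)² = (-122 + (7 + 63))*(7 - 12)² = (-122 + 70)*(-5)² = -52*25 = -1300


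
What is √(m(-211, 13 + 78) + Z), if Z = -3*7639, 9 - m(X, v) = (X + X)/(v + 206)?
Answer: I*√224507382/99 ≈ 151.35*I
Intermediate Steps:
m(X, v) = 9 - 2*X/(206 + v) (m(X, v) = 9 - (X + X)/(v + 206) = 9 - 2*X/(206 + v))
Z = -22917
√(m(-211, 13 + 78) + Z) = √((1854 - 2*(-211) + 9*(13 + 78))/(206 + (13 + 78)) - 22917) = √((1854 + 422 + 9*91)/(206 + 91) - 22917) = √((1854 + 422 + 819)/297 - 22917) = √((1/297)*3095 - 22917) = √(3095/297 - 22917) = √(-6803254/297) = I*√224507382/99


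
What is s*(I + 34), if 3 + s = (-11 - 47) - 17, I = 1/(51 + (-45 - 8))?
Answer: -2613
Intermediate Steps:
I = -1/2 (I = 1/(51 - 53) = 1/(-2) = -1/2 ≈ -0.50000)
s = -78 (s = -3 + ((-11 - 47) - 17) = -3 + (-58 - 17) = -3 - 75 = -78)
s*(I + 34) = -78*(-1/2 + 34) = -78*67/2 = -2613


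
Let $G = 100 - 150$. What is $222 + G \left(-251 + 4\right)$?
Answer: $12572$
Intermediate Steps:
$G = -50$ ($G = 100 - 150 = -50$)
$222 + G \left(-251 + 4\right) = 222 - 50 \left(-251 + 4\right) = 222 - -12350 = 222 + 12350 = 12572$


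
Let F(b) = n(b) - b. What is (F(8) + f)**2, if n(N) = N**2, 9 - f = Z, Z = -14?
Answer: 6241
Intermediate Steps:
f = 23 (f = 9 - 1*(-14) = 9 + 14 = 23)
F(b) = b**2 - b
(F(8) + f)**2 = (8*(-1 + 8) + 23)**2 = (8*7 + 23)**2 = (56 + 23)**2 = 79**2 = 6241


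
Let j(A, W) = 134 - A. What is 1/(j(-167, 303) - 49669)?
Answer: -1/49368 ≈ -2.0256e-5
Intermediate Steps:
1/(j(-167, 303) - 49669) = 1/((134 - 1*(-167)) - 49669) = 1/((134 + 167) - 49669) = 1/(301 - 49669) = 1/(-49368) = -1/49368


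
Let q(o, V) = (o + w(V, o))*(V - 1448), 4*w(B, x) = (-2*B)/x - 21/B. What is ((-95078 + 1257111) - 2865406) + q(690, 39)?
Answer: -7999306987/2990 ≈ -2.6754e+6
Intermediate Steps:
w(B, x) = -21/(4*B) - B/(2*x) (w(B, x) = ((-2*B)/x - 21/B)/4 = (-2*B/x - 21/B)/4 = (-21/B - 2*B/x)/4 = -21/(4*B) - B/(2*x))
q(o, V) = (-1448 + V)*(o - 21/(4*V) - V/(2*o)) (q(o, V) = (o + (-21/(4*V) - V/(2*o)))*(V - 1448) = (o - 21/(4*V) - V/(2*o))*(-1448 + V) = (-1448 + V)*(o - 21/(4*V) - V/(2*o)))
((-95078 + 1257111) - 2865406) + q(690, 39) = ((-95078 + 1257111) - 2865406) + (-21/4 - 1448*690 + 7602/39 + 39*690 + 724*39/690 - ½*39²/690) = (1162033 - 2865406) + (-21/4 - 999120 + 7602*(1/39) + 26910 + 724*39*(1/690) - ½*1521*1/690) = -1703373 + (-21/4 - 999120 + 2534/13 + 26910 + 4706/115 - 507/460) = -1703373 - 2906221717/2990 = -7999306987/2990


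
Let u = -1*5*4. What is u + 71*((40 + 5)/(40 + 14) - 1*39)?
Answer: -16379/6 ≈ -2729.8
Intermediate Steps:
u = -20 (u = -5*4 = -20)
u + 71*((40 + 5)/(40 + 14) - 1*39) = -20 + 71*((40 + 5)/(40 + 14) - 1*39) = -20 + 71*(45/54 - 39) = -20 + 71*(45*(1/54) - 39) = -20 + 71*(⅚ - 39) = -20 + 71*(-229/6) = -20 - 16259/6 = -16379/6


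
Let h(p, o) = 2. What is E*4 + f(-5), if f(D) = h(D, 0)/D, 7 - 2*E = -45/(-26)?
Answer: 659/65 ≈ 10.138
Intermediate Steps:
E = 137/52 (E = 7/2 - (-45)/(2*(-26)) = 7/2 - (-45)*(-1)/(2*26) = 7/2 - 1/2*45/26 = 7/2 - 45/52 = 137/52 ≈ 2.6346)
f(D) = 2/D
E*4 + f(-5) = (137/52)*4 + 2/(-5) = 137/13 + 2*(-1/5) = 137/13 - 2/5 = 659/65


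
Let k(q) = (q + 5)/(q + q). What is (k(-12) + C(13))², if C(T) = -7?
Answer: 25921/576 ≈ 45.002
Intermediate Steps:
k(q) = (5 + q)/(2*q) (k(q) = (5 + q)/((2*q)) = (5 + q)*(1/(2*q)) = (5 + q)/(2*q))
(k(-12) + C(13))² = ((½)*(5 - 12)/(-12) - 7)² = ((½)*(-1/12)*(-7) - 7)² = (7/24 - 7)² = (-161/24)² = 25921/576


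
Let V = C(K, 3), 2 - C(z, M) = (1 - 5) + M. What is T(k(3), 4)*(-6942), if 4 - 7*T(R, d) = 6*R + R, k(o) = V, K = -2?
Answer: 118014/7 ≈ 16859.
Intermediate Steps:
C(z, M) = 6 - M (C(z, M) = 2 - ((1 - 5) + M) = 2 - (-4 + M) = 2 + (4 - M) = 6 - M)
V = 3 (V = 6 - 1*3 = 6 - 3 = 3)
k(o) = 3
T(R, d) = 4/7 - R (T(R, d) = 4/7 - (6*R + R)/7 = 4/7 - R)
T(k(3), 4)*(-6942) = (4/7 - 1*3)*(-6942) = (4/7 - 3)*(-6942) = -17/7*(-6942) = 118014/7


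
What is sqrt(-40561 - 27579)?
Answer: 2*I*sqrt(17035) ≈ 261.04*I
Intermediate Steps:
sqrt(-40561 - 27579) = sqrt(-68140) = 2*I*sqrt(17035)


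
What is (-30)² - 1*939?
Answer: -39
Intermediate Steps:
(-30)² - 1*939 = 900 - 939 = -39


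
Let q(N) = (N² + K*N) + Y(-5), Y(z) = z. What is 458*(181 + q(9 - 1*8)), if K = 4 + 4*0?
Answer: 82898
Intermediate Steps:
K = 4 (K = 4 + 0 = 4)
q(N) = -5 + N² + 4*N (q(N) = (N² + 4*N) - 5 = -5 + N² + 4*N)
458*(181 + q(9 - 1*8)) = 458*(181 + (-5 + (9 - 1*8)² + 4*(9 - 1*8))) = 458*(181 + (-5 + (9 - 8)² + 4*(9 - 8))) = 458*(181 + (-5 + 1² + 4*1)) = 458*(181 + (-5 + 1 + 4)) = 458*(181 + 0) = 458*181 = 82898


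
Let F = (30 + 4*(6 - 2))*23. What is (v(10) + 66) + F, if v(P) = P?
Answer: 1134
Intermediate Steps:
F = 1058 (F = (30 + 4*4)*23 = (30 + 16)*23 = 46*23 = 1058)
(v(10) + 66) + F = (10 + 66) + 1058 = 76 + 1058 = 1134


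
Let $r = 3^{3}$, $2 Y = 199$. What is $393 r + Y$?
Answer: $\frac{21421}{2} \approx 10711.0$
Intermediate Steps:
$Y = \frac{199}{2}$ ($Y = \frac{1}{2} \cdot 199 = \frac{199}{2} \approx 99.5$)
$r = 27$
$393 r + Y = 393 \cdot 27 + \frac{199}{2} = 10611 + \frac{199}{2} = \frac{21421}{2}$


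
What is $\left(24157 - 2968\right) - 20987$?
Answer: $202$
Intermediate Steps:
$\left(24157 - 2968\right) - 20987 = 21189 - 20987 = 202$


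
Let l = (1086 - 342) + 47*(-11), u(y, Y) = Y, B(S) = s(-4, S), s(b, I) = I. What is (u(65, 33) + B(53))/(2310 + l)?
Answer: 2/59 ≈ 0.033898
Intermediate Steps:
B(S) = S
l = 227 (l = 744 - 517 = 227)
(u(65, 33) + B(53))/(2310 + l) = (33 + 53)/(2310 + 227) = 86/2537 = 86*(1/2537) = 2/59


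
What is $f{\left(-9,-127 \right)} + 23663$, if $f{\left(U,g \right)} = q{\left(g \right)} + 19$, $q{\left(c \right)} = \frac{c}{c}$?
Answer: $23683$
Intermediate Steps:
$q{\left(c \right)} = 1$
$f{\left(U,g \right)} = 20$ ($f{\left(U,g \right)} = 1 + 19 = 20$)
$f{\left(-9,-127 \right)} + 23663 = 20 + 23663 = 23683$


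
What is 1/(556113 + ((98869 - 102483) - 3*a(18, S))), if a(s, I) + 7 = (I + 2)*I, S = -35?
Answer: 1/549055 ≈ 1.8213e-6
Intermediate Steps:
a(s, I) = -7 + I*(2 + I) (a(s, I) = -7 + (I + 2)*I = -7 + (2 + I)*I = -7 + I*(2 + I))
1/(556113 + ((98869 - 102483) - 3*a(18, S))) = 1/(556113 + ((98869 - 102483) - 3*(-7 + (-35)² + 2*(-35)))) = 1/(556113 + (-3614 - 3*(-7 + 1225 - 70))) = 1/(556113 + (-3614 - 3*1148)) = 1/(556113 + (-3614 - 3444)) = 1/(556113 - 7058) = 1/549055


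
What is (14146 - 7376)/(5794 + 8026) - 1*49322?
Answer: -68162327/1382 ≈ -49322.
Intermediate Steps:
(14146 - 7376)/(5794 + 8026) - 1*49322 = 6770/13820 - 49322 = 6770*(1/13820) - 49322 = 677/1382 - 49322 = -68162327/1382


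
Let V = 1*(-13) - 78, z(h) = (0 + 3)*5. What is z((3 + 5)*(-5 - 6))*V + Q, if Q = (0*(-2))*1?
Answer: -1365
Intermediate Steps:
z(h) = 15 (z(h) = 3*5 = 15)
V = -91 (V = -13 - 78 = -91)
Q = 0 (Q = 0*1 = 0)
z((3 + 5)*(-5 - 6))*V + Q = 15*(-91) + 0 = -1365 + 0 = -1365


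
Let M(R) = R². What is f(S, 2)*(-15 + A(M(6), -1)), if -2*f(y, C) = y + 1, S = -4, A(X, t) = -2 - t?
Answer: -24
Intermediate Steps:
f(y, C) = -½ - y/2 (f(y, C) = -(y + 1)/2 = -(1 + y)/2 = -½ - y/2)
f(S, 2)*(-15 + A(M(6), -1)) = (-½ - ½*(-4))*(-15 + (-2 - 1*(-1))) = (-½ + 2)*(-15 + (-2 + 1)) = 3*(-15 - 1)/2 = (3/2)*(-16) = -24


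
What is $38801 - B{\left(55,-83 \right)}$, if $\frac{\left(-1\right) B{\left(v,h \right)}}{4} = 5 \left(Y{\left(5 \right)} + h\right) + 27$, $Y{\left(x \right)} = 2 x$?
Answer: $37449$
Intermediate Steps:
$B{\left(v,h \right)} = -308 - 20 h$ ($B{\left(v,h \right)} = - 4 \left(5 \left(2 \cdot 5 + h\right) + 27\right) = - 4 \left(5 \left(10 + h\right) + 27\right) = - 4 \left(\left(50 + 5 h\right) + 27\right) = - 4 \left(77 + 5 h\right) = -308 - 20 h$)
$38801 - B{\left(55,-83 \right)} = 38801 - \left(-308 - -1660\right) = 38801 - \left(-308 + 1660\right) = 38801 - 1352 = 37449$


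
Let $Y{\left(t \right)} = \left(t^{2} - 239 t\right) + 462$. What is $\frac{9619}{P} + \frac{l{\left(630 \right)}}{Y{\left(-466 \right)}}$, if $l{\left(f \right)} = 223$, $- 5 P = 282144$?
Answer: $- \frac{6840257}{40287812} \approx -0.16978$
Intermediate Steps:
$P = - \frac{282144}{5}$ ($P = \left(- \frac{1}{5}\right) 282144 = - \frac{282144}{5} \approx -56429.0$)
$Y{\left(t \right)} = 462 + t^{2} - 239 t$
$\frac{9619}{P} + \frac{l{\left(630 \right)}}{Y{\left(-466 \right)}} = \frac{9619}{- \frac{282144}{5}} + \frac{223}{462 + \left(-466\right)^{2} - -111374} = 9619 \left(- \frac{5}{282144}\right) + \frac{223}{462 + 217156 + 111374} = - \frac{48095}{282144} + \frac{223}{328992} = - \frac{6840257}{40287812}$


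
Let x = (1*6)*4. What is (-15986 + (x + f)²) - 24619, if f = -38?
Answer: -40409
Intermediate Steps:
x = 24 (x = 6*4 = 24)
(-15986 + (x + f)²) - 24619 = (-15986 + (24 - 38)²) - 24619 = (-15986 + (-14)²) - 24619 = (-15986 + 196) - 24619 = -15790 - 24619 = -40409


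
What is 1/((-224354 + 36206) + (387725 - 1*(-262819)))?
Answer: 1/462396 ≈ 2.1626e-6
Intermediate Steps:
1/((-224354 + 36206) + (387725 - 1*(-262819))) = 1/(-188148 + (387725 + 262819)) = 1/(-188148 + 650544) = 1/462396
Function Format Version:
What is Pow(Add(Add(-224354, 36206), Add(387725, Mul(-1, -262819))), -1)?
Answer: Rational(1, 462396) ≈ 2.1626e-6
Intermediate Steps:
Pow(Add(Add(-224354, 36206), Add(387725, Mul(-1, -262819))), -1) = Pow(Add(-188148, Add(387725, 262819)), -1) = Pow(Add(-188148, 650544), -1) = Pow(462396, -1) = Rational(1, 462396)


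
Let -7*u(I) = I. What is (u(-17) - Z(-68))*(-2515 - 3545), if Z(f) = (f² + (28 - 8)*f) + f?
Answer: 135471300/7 ≈ 1.9353e+7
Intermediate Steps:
u(I) = -I/7
Z(f) = f² + 21*f (Z(f) = (f² + 20*f) + f = f² + 21*f)
(u(-17) - Z(-68))*(-2515 - 3545) = (-⅐*(-17) - (-68)*(21 - 68))*(-2515 - 3545) = (17/7 - (-68)*(-47))*(-6060) = (17/7 - 1*3196)*(-6060) = (17/7 - 3196)*(-6060) = -22355/7*(-6060) = 135471300/7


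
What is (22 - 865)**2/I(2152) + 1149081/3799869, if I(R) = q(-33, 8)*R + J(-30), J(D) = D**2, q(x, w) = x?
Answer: -291089349065/29603512756 ≈ -9.8329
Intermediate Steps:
I(R) = 900 - 33*R (I(R) = -33*R + (-30)**2 = -33*R + 900 = 900 - 33*R)
(22 - 865)**2/I(2152) + 1149081/3799869 = (22 - 865)**2/(900 - 33*2152) + 1149081/3799869 = (-843)**2/(900 - 71016) + 1149081*(1/3799869) = 710649/(-70116) + 383027/1266623 = 710649*(-1/70116) + 383027/1266623 = -236883/23372 + 383027/1266623 = -291089349065/29603512756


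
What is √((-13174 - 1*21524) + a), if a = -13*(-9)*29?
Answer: I*√31305 ≈ 176.93*I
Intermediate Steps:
a = 3393 (a = 117*29 = 3393)
√((-13174 - 1*21524) + a) = √((-13174 - 1*21524) + 3393) = √((-13174 - 21524) + 3393) = √(-34698 + 3393) = √(-31305) = I*√31305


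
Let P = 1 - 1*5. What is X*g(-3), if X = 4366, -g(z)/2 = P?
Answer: 34928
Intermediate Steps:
P = -4 (P = 1 - 5 = -4)
g(z) = 8 (g(z) = -2*(-4) = 8)
X*g(-3) = 4366*8 = 34928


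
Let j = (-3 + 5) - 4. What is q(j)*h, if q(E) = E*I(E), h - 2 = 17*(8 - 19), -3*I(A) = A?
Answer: 740/3 ≈ 246.67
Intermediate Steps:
I(A) = -A/3
j = -2 (j = 2 - 4 = -2)
h = -185 (h = 2 + 17*(8 - 19) = 2 + 17*(-11) = 2 - 187 = -185)
q(E) = -E²/3 (q(E) = E*(-E/3) = -E²/3)
q(j)*h = -⅓*(-2)²*(-185) = -⅓*4*(-185) = -4/3*(-185) = 740/3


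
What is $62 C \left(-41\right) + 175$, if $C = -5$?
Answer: $12885$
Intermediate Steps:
$62 C \left(-41\right) + 175 = 62 \left(\left(-5\right) \left(-41\right)\right) + 175 = 62 \cdot 205 + 175 = 12710 + 175 = 12885$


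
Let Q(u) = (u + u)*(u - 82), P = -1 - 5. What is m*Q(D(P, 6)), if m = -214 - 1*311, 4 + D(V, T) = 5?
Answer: 85050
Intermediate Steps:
P = -6
D(V, T) = 1 (D(V, T) = -4 + 5 = 1)
m = -525 (m = -214 - 311 = -525)
Q(u) = 2*u*(-82 + u) (Q(u) = (2*u)*(-82 + u) = 2*u*(-82 + u))
m*Q(D(P, 6)) = -1050*(-82 + 1) = -1050*(-81) = -525*(-162) = 85050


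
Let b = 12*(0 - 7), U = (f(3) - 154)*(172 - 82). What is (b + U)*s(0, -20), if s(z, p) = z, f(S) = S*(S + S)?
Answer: 0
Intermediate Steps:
f(S) = 2*S² (f(S) = S*(2*S) = 2*S²)
U = -12240 (U = (2*3² - 154)*(172 - 82) = (2*9 - 154)*90 = (18 - 154)*90 = -136*90 = -12240)
b = -84 (b = 12*(-7) = -84)
(b + U)*s(0, -20) = (-84 - 12240)*0 = -12324*0 = 0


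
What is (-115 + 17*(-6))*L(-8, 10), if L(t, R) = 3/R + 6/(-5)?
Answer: 1953/10 ≈ 195.30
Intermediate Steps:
L(t, R) = -6/5 + 3/R (L(t, R) = 3/R + 6*(-⅕) = 3/R - 6/5 = -6/5 + 3/R)
(-115 + 17*(-6))*L(-8, 10) = (-115 + 17*(-6))*(-6/5 + 3/10) = (-115 - 102)*(-6/5 + 3*(⅒)) = -217*(-6/5 + 3/10) = -217*(-9/10) = 1953/10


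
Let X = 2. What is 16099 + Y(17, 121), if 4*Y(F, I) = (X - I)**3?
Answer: -1620763/4 ≈ -4.0519e+5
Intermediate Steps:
Y(F, I) = (2 - I)**3/4
16099 + Y(17, 121) = 16099 - (-2 + 121)**3/4 = 16099 - 1/4*119**3 = 16099 - 1/4*1685159 = 16099 - 1685159/4 = -1620763/4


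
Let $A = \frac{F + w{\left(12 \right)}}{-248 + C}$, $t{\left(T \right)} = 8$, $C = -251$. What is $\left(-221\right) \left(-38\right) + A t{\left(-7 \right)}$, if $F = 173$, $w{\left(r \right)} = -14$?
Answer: $\frac{4189330}{499} \approx 8395.5$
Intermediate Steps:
$A = - \frac{159}{499}$ ($A = \frac{173 - 14}{-248 - 251} = \frac{159}{-499} = 159 \left(- \frac{1}{499}\right) = - \frac{159}{499} \approx -0.31864$)
$\left(-221\right) \left(-38\right) + A t{\left(-7 \right)} = \left(-221\right) \left(-38\right) - \frac{1272}{499} = 8398 - \frac{1272}{499} = \frac{4189330}{499}$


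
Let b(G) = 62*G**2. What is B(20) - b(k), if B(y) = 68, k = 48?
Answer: -142780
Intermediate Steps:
B(20) - b(k) = 68 - 62*48**2 = 68 - 62*2304 = 68 - 1*142848 = 68 - 142848 = -142780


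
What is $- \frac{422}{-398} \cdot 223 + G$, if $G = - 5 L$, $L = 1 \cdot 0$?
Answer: $\frac{47053}{199} \approx 236.45$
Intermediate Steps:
$L = 0$
$G = 0$ ($G = \left(-5\right) 0 = 0$)
$- \frac{422}{-398} \cdot 223 + G = - \frac{422}{-398} \cdot 223 + 0 = \left(-422\right) \left(- \frac{1}{398}\right) 223 + 0 = \frac{211}{199} \cdot 223 + 0 = \frac{47053}{199} + 0 = \frac{47053}{199}$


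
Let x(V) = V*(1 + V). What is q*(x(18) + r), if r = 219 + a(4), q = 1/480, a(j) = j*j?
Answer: 577/480 ≈ 1.2021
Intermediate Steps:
a(j) = j**2
q = 1/480 ≈ 0.0020833
r = 235 (r = 219 + 4**2 = 219 + 16 = 235)
q*(x(18) + r) = (18*(1 + 18) + 235)/480 = (18*19 + 235)/480 = (342 + 235)/480 = (1/480)*577 = 577/480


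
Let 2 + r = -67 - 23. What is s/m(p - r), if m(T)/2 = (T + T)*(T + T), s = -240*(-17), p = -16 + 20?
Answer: 85/1536 ≈ 0.055339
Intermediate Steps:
p = 4
r = -92 (r = -2 + (-67 - 23) = -2 - 90 = -92)
s = 4080
m(T) = 8*T² (m(T) = 2*((T + T)*(T + T)) = 2*((2*T)*(2*T)) = 2*(4*T²) = 8*T²)
s/m(p - r) = 4080/((8*(4 - 1*(-92))²)) = 4080/((8*(4 + 92)²)) = 4080/((8*96²)) = 4080/((8*9216)) = 4080/73728 = 4080*(1/73728) = 85/1536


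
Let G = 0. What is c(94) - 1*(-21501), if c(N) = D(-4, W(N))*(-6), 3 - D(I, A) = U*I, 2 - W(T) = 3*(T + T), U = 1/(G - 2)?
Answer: 21495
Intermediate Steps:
U = -1/2 (U = 1/(0 - 2) = 1/(-2) = -1/2 ≈ -0.50000)
W(T) = 2 - 6*T (W(T) = 2 - 3*(T + T) = 2 - 3*2*T = 2 - 6*T)
D(I, A) = 3 + I/2 (D(I, A) = 3 - (-1)*I/2 = 3 + I/2)
c(N) = -6 (c(N) = (3 + (1/2)*(-4))*(-6) = (3 - 2)*(-6) = 1*(-6) = -6)
c(94) - 1*(-21501) = -6 - 1*(-21501) = -6 + 21501 = 21495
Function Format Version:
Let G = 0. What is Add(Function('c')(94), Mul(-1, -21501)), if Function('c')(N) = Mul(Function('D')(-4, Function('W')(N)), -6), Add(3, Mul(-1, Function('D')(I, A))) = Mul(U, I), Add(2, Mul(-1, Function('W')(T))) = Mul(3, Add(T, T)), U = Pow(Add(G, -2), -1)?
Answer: 21495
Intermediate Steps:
U = Rational(-1, 2) (U = Pow(Add(0, -2), -1) = Pow(-2, -1) = Rational(-1, 2) ≈ -0.50000)
Function('W')(T) = Add(2, Mul(-6, T)) (Function('W')(T) = Add(2, Mul(-1, Mul(3, Add(T, T)))) = Add(2, Mul(-1, Mul(3, Mul(2, T)))) = Add(2, Mul(-1, Mul(6, T))) = Add(2, Mul(-6, T)))
Function('D')(I, A) = Add(3, Mul(Rational(1, 2), I)) (Function('D')(I, A) = Add(3, Mul(-1, Mul(Rational(-1, 2), I))) = Add(3, Mul(Rational(1, 2), I)))
Function('c')(N) = -6 (Function('c')(N) = Mul(Add(3, Mul(Rational(1, 2), -4)), -6) = Mul(Add(3, -2), -6) = Mul(1, -6) = -6)
Add(Function('c')(94), Mul(-1, -21501)) = Add(-6, Mul(-1, -21501)) = Add(-6, 21501) = 21495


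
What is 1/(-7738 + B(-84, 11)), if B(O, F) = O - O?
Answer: -1/7738 ≈ -0.00012923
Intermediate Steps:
B(O, F) = 0
1/(-7738 + B(-84, 11)) = 1/(-7738 + 0) = 1/(-7738) = -1/7738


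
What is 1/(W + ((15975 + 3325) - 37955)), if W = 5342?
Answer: -1/13313 ≈ -7.5115e-5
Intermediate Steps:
1/(W + ((15975 + 3325) - 37955)) = 1/(5342 + ((15975 + 3325) - 37955)) = 1/(5342 + (19300 - 37955)) = 1/(5342 - 18655) = 1/(-13313) = -1/13313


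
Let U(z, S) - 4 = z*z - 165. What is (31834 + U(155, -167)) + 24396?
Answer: 80094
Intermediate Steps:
U(z, S) = -161 + z**2 (U(z, S) = 4 + (z*z - 165) = 4 + (z**2 - 165) = 4 + (-165 + z**2) = -161 + z**2)
(31834 + U(155, -167)) + 24396 = (31834 + (-161 + 155**2)) + 24396 = (31834 + (-161 + 24025)) + 24396 = (31834 + 23864) + 24396 = 55698 + 24396 = 80094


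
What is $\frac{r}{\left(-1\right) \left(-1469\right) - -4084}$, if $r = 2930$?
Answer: $\frac{2930}{5553} \approx 0.52764$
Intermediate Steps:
$\frac{r}{\left(-1\right) \left(-1469\right) - -4084} = \frac{2930}{\left(-1\right) \left(-1469\right) - -4084} = \frac{2930}{1469 + 4084} = \frac{2930}{5553}$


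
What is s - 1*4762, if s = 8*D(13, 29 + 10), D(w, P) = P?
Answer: -4450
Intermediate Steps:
s = 312 (s = 8*(29 + 10) = 8*39 = 312)
s - 1*4762 = 312 - 1*4762 = 312 - 4762 = -4450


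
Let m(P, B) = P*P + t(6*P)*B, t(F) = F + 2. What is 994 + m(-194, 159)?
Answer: -146128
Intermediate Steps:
t(F) = 2 + F
m(P, B) = P² + B*(2 + 6*P) (m(P, B) = P*P + (2 + 6*P)*B = P² + B*(2 + 6*P))
994 + m(-194, 159) = 994 + ((-194)² + 2*159*(1 + 3*(-194))) = 994 + (37636 + 2*159*(1 - 582)) = 994 + (37636 + 2*159*(-581)) = 994 + (37636 - 184758) = 994 - 147122 = -146128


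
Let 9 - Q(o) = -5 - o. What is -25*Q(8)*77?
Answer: -42350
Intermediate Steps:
Q(o) = 14 + o (Q(o) = 9 - (-5 - o) = 9 + (5 + o) = 14 + o)
-25*Q(8)*77 = -25*(14 + 8)*77 = -25*22*77 = -550*77 = -42350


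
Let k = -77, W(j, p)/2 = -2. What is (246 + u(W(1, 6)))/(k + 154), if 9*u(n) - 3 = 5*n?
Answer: 2197/693 ≈ 3.1703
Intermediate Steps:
W(j, p) = -4 (W(j, p) = 2*(-2) = -4)
u(n) = ⅓ + 5*n/9 (u(n) = ⅓ + (5*n)/9 = ⅓ + 5*n/9)
(246 + u(W(1, 6)))/(k + 154) = (246 + (⅓ + (5/9)*(-4)))/(-77 + 154) = (246 + (⅓ - 20/9))/77 = (246 - 17/9)*(1/77) = (2197/9)*(1/77) = 2197/693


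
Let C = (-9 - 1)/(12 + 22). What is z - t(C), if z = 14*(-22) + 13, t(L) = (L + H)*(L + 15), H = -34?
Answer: 60495/289 ≈ 209.33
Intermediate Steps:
C = -5/17 (C = -10/34 = -10*1/34 = -5/17 ≈ -0.29412)
t(L) = (-34 + L)*(15 + L) (t(L) = (L - 34)*(L + 15) = (-34 + L)*(15 + L))
z = -295 (z = -308 + 13 = -295)
z - t(C) = -295 - (-510 + (-5/17)² - 19*(-5/17)) = -295 - (-510 + 25/289 + 95/17) = -295 - 1*(-145750/289) = -295 + 145750/289 = 60495/289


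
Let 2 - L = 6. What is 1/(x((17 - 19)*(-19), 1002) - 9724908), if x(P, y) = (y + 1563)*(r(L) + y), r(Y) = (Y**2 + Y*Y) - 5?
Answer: -1/7085523 ≈ -1.4113e-7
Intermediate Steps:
L = -4 (L = 2 - 1*6 = 2 - 6 = -4)
r(Y) = -5 + 2*Y**2 (r(Y) = (Y**2 + Y**2) - 5 = 2*Y**2 - 5 = -5 + 2*Y**2)
x(P, y) = (27 + y)*(1563 + y) (x(P, y) = (y + 1563)*((-5 + 2*(-4)**2) + y) = (1563 + y)*((-5 + 2*16) + y) = (1563 + y)*((-5 + 32) + y) = (1563 + y)*(27 + y) = (27 + y)*(1563 + y))
1/(x((17 - 19)*(-19), 1002) - 9724908) = 1/((42201 + 1002**2 + 1590*1002) - 9724908) = 1/((42201 + 1004004 + 1593180) - 9724908) = 1/(2639385 - 9724908) = 1/(-7085523) = -1/7085523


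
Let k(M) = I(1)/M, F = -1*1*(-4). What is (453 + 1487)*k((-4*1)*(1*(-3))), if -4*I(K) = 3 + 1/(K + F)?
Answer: -388/3 ≈ -129.33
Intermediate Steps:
F = 4 (F = -1*(-4) = 4)
I(K) = -¾ - 1/(4*(4 + K)) (I(K) = -(3 + 1/(K + 4))/4 = -(3 + 1/(4 + K))/4 = -¾ - 1/(4*(4 + K)))
k(M) = -4/(5*M) (k(M) = ((-13 - 3*1)/(4*(4 + 1)))/M = ((¼)*(-13 - 3)/5)/M = ((¼)*(⅕)*(-16))/M = -4/(5*M))
(453 + 1487)*k((-4*1)*(1*(-3))) = (453 + 1487)*(-4/(5*((-4*1)*(1*(-3))))) = 1940*(-4/(5*((-4*(-3))))) = 1940*(-⅘/12) = 1940*(-⅘*1/12) = 1940*(-1/15) = -388/3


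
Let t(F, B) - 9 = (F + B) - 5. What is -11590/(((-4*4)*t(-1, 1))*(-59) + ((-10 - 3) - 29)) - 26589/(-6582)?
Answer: 3832991/4096198 ≈ 0.93574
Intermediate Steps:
t(F, B) = 4 + B + F (t(F, B) = 9 + ((F + B) - 5) = 9 + ((B + F) - 5) = 9 + (-5 + B + F) = 4 + B + F)
-11590/(((-4*4)*t(-1, 1))*(-59) + ((-10 - 3) - 29)) - 26589/(-6582) = -11590/(((-4*4)*(4 + 1 - 1))*(-59) + ((-10 - 3) - 29)) - 26589/(-6582) = -11590/(-16*4*(-59) + (-13 - 29)) - 26589*(-1/6582) = -11590/(-64*(-59) - 42) + 8863/2194 = -11590/(3776 - 42) + 8863/2194 = -11590/3734 + 8863/2194 = -11590*1/3734 + 8863/2194 = -5795/1867 + 8863/2194 = 3832991/4096198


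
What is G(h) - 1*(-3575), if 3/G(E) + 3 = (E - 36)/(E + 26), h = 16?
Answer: 260912/73 ≈ 3574.1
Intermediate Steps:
G(E) = 3/(-3 + (-36 + E)/(26 + E)) (G(E) = 3/(-3 + (E - 36)/(E + 26)) = 3/(-3 + (-36 + E)/(26 + E)))
G(h) - 1*(-3575) = 3*(-26 - 1*16)/(2*(57 + 16)) - 1*(-3575) = (3/2)*(-26 - 16)/73 + 3575 = (3/2)*(1/73)*(-42) + 3575 = -63/73 + 3575 = 260912/73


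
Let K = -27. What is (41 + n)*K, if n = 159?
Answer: -5400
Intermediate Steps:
(41 + n)*K = (41 + 159)*(-27) = 200*(-27) = -5400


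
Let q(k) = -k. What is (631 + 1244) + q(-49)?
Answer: 1924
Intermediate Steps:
(631 + 1244) + q(-49) = (631 + 1244) - 1*(-49) = 1875 + 49 = 1924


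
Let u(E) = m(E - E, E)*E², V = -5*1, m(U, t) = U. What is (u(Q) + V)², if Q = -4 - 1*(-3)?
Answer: 25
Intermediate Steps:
V = -5
Q = -1 (Q = -4 + 3 = -1)
u(E) = 0 (u(E) = (E - E)*E² = 0*E² = 0)
(u(Q) + V)² = (0 - 5)² = (-5)² = 25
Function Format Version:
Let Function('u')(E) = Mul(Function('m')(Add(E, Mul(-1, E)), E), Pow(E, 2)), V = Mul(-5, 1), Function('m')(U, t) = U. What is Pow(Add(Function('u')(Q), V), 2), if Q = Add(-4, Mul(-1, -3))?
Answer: 25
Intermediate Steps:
V = -5
Q = -1 (Q = Add(-4, 3) = -1)
Function('u')(E) = 0 (Function('u')(E) = Mul(Add(E, Mul(-1, E)), Pow(E, 2)) = Mul(0, Pow(E, 2)) = 0)
Pow(Add(Function('u')(Q), V), 2) = Pow(Add(0, -5), 2) = Pow(-5, 2) = 25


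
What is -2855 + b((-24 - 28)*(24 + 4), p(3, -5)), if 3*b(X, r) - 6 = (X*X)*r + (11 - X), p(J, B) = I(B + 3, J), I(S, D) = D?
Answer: 2117572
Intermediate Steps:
p(J, B) = J
b(X, r) = 17/3 - X/3 + r*X**2/3 (b(X, r) = 2 + ((X*X)*r + (11 - X))/3 = 2 + (X**2*r + (11 - X))/3 = 2 + (r*X**2 + (11 - X))/3 = 2 + (11 - X + r*X**2)/3 = 2 + (11/3 - X/3 + r*X**2/3) = 17/3 - X/3 + r*X**2/3)
-2855 + b((-24 - 28)*(24 + 4), p(3, -5)) = -2855 + (17/3 - (-24 - 28)*(24 + 4)/3 + (1/3)*3*((-24 - 28)*(24 + 4))**2) = -2855 + (17/3 - (-52)*28/3 + (1/3)*3*(-52*28)**2) = -2855 + (17/3 - 1/3*(-1456) + (1/3)*3*(-1456)**2) = -2855 + (17/3 + 1456/3 + (1/3)*3*2119936) = -2855 + (17/3 + 1456/3 + 2119936) = -2855 + 2120427 = 2117572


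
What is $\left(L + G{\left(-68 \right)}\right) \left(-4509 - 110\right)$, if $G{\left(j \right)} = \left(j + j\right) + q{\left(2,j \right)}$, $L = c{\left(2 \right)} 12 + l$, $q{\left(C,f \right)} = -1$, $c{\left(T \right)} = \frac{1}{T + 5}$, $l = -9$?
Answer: $\frac{4665190}{7} \approx 6.6646 \cdot 10^{5}$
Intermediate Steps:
$c{\left(T \right)} = \frac{1}{5 + T}$
$L = - \frac{51}{7}$ ($L = \frac{1}{5 + 2} \cdot 12 - 9 = \frac{1}{7} \cdot 12 - 9 = \frac{12}{7} - 9 = - \frac{51}{7} \approx -7.2857$)
$G{\left(j \right)} = -1 + 2 j$ ($G{\left(j \right)} = \left(j + j\right) - 1 = 2 j - 1 = -1 + 2 j$)
$\left(L + G{\left(-68 \right)}\right) \left(-4509 - 110\right) = \left(- \frac{51}{7} + \left(-1 + 2 \left(-68\right)\right)\right) \left(-4509 - 110\right) = \left(- \frac{51}{7} - 137\right) \left(-4619\right) = \left(- \frac{1010}{7}\right) \left(-4619\right) = \frac{4665190}{7}$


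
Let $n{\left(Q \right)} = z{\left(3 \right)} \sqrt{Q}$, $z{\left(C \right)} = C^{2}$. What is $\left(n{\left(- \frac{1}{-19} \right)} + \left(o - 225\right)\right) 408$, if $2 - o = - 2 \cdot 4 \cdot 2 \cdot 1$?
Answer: $-84456 + \frac{3672 \sqrt{19}}{19} \approx -83614.0$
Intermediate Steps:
$n{\left(Q \right)} = 9 \sqrt{Q}$ ($n{\left(Q \right)} = 3^{2} \sqrt{Q} = 9 \sqrt{Q}$)
$o = 18$ ($o = 2 - - 2 \cdot 4 \cdot 2 \cdot 1 = 2 - \left(-2\right) 8 \cdot 1 = 2 - \left(-16\right) 1 = 2 - -16 = 2 + 16 = 18$)
$\left(n{\left(- \frac{1}{-19} \right)} + \left(o - 225\right)\right) 408 = \left(9 \sqrt{- \frac{1}{-19}} + \left(18 - 225\right)\right) 408 = \left(9 \sqrt{\left(-1\right) \left(- \frac{1}{19}\right)} - 207\right) 408 = \left(\frac{9}{\sqrt{19}} - 207\right) 408 = \left(9 \frac{\sqrt{19}}{19} - 207\right) 408 = \left(\frac{9 \sqrt{19}}{19} - 207\right) 408 = \left(-207 + \frac{9 \sqrt{19}}{19}\right) 408 = -84456 + \frac{3672 \sqrt{19}}{19}$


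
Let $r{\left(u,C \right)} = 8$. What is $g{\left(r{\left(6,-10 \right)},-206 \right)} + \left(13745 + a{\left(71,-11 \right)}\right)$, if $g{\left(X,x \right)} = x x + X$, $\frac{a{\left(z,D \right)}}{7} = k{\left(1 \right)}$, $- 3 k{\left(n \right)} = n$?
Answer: $\frac{168560}{3} \approx 56187.0$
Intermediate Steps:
$k{\left(n \right)} = - \frac{n}{3}$
$a{\left(z,D \right)} = - \frac{7}{3}$ ($a{\left(z,D \right)} = 7 \left(\left(- \frac{1}{3}\right) 1\right) = 7 \left(- \frac{1}{3}\right) = - \frac{7}{3}$)
$g{\left(X,x \right)} = X + x^{2}$ ($g{\left(X,x \right)} = x^{2} + X = X + x^{2}$)
$g{\left(r{\left(6,-10 \right)},-206 \right)} + \left(13745 + a{\left(71,-11 \right)}\right) = \left(8 + \left(-206\right)^{2}\right) + \left(13745 - \frac{7}{3}\right) = \left(8 + 42436\right) + \frac{41228}{3} = 42444 + \frac{41228}{3} = \frac{168560}{3}$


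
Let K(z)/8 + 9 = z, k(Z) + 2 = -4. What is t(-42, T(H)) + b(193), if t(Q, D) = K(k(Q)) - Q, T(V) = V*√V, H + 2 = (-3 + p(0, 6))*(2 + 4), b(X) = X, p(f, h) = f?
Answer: 115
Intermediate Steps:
H = -20 (H = -2 + (-3 + 0)*(2 + 4) = -2 - 3*6 = -2 - 18 = -20)
k(Z) = -6 (k(Z) = -2 - 4 = -6)
T(V) = V^(3/2)
K(z) = -72 + 8*z
t(Q, D) = -120 - Q (t(Q, D) = (-72 + 8*(-6)) - Q = (-72 - 48) - Q = -120 - Q)
t(-42, T(H)) + b(193) = (-120 - 1*(-42)) + 193 = (-120 + 42) + 193 = -78 + 193 = 115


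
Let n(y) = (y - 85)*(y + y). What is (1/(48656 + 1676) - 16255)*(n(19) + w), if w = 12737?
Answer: -8368822174911/50332 ≈ -1.6627e+8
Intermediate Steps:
n(y) = 2*y*(-85 + y) (n(y) = (-85 + y)*(2*y) = 2*y*(-85 + y))
(1/(48656 + 1676) - 16255)*(n(19) + w) = (1/(48656 + 1676) - 16255)*(2*19*(-85 + 19) + 12737) = (1/50332 - 16255)*(2*19*(-66) + 12737) = (1/50332 - 16255)*(-2508 + 12737) = -818146659/50332*10229 = -8368822174911/50332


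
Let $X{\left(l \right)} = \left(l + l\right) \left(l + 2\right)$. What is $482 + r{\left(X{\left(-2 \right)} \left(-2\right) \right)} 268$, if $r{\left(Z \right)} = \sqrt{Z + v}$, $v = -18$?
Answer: $482 + 804 i \sqrt{2} \approx 482.0 + 1137.0 i$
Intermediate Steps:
$X{\left(l \right)} = 2 l \left(2 + l\right)$
$r{\left(Z \right)} = \sqrt{-18 + Z}$ ($r{\left(Z \right)} = \sqrt{Z - 18} = \sqrt{-18 + Z}$)
$482 + r{\left(X{\left(-2 \right)} \left(-2\right) \right)} 268 = 482 + \sqrt{-18 + 2 \left(-2\right) \left(2 - 2\right) \left(-2\right)} 268 = 482 + \sqrt{-18 + 2 \left(-2\right) 0 \left(-2\right)} 268 = 482 + \sqrt{-18 + 0 \left(-2\right)} 268 = 482 + \sqrt{-18 + 0} \cdot 268 = 482 + \sqrt{-18} \cdot 268 = 482 + 3 i \sqrt{2} \cdot 268 = 482 + 804 i \sqrt{2}$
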